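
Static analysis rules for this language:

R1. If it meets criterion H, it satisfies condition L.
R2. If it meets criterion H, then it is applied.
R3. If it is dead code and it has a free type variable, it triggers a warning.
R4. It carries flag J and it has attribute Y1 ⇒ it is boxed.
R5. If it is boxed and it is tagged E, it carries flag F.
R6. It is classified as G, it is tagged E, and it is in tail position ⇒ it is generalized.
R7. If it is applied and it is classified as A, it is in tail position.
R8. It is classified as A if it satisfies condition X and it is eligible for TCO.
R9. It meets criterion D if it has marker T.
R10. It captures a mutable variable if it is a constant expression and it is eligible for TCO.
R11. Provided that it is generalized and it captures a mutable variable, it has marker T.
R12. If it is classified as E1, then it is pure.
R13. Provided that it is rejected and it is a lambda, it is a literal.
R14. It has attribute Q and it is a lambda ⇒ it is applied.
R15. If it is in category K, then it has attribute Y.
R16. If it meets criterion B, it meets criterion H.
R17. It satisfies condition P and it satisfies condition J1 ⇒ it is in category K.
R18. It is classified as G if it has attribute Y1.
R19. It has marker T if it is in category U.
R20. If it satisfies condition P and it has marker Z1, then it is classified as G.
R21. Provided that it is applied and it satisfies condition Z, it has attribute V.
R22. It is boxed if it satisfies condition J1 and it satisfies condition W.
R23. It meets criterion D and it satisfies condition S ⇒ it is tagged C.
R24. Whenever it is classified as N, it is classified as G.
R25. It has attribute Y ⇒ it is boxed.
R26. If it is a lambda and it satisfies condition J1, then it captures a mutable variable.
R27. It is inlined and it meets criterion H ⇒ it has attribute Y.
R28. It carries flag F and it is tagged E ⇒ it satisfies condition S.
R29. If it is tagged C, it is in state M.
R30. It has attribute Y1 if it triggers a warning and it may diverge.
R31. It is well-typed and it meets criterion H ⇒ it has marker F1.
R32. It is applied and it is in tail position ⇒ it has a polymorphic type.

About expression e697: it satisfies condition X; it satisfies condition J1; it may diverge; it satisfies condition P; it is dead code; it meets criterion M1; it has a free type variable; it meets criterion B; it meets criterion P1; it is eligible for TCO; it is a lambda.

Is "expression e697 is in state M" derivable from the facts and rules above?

Forward chaining from the given facts derives: triggers a warning, is classified as A, meets criterion H, is in category K, captures a mutable variable, has attribute Y1, satisfies condition L, is applied, is in tail position, has attribute Y, is classified as G, is boxed, has a polymorphic type.
The only rule concluding "it is in state M" is R29, which needs "it is tagged C"; that is never established.

No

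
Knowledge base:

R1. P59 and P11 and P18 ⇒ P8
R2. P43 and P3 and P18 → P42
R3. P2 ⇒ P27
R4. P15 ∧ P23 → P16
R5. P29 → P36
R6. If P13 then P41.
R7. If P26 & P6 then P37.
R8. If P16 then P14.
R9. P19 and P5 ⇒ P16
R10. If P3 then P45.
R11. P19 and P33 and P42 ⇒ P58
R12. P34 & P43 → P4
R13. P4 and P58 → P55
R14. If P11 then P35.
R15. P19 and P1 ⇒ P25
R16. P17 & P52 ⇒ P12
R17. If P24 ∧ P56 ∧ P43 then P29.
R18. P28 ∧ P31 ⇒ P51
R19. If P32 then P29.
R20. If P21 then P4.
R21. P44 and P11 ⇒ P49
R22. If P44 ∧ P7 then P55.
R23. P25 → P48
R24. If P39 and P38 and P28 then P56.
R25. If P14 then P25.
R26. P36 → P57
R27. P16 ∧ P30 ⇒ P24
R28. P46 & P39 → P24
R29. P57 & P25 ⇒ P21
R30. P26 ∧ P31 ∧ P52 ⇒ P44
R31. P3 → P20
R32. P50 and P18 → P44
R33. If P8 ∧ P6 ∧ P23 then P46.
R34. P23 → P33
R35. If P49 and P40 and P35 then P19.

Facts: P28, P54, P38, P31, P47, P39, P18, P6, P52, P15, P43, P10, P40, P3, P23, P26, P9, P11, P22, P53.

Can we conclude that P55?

Forward chaining from the given facts derives: P42, P16, P37, P14, P45, P35, P51, P56, P25, P44, P20, P33, P49, P48, P19, P58.
Rules concluding P55: R13 needs P4; R22 needs P7 — none of these are established.

No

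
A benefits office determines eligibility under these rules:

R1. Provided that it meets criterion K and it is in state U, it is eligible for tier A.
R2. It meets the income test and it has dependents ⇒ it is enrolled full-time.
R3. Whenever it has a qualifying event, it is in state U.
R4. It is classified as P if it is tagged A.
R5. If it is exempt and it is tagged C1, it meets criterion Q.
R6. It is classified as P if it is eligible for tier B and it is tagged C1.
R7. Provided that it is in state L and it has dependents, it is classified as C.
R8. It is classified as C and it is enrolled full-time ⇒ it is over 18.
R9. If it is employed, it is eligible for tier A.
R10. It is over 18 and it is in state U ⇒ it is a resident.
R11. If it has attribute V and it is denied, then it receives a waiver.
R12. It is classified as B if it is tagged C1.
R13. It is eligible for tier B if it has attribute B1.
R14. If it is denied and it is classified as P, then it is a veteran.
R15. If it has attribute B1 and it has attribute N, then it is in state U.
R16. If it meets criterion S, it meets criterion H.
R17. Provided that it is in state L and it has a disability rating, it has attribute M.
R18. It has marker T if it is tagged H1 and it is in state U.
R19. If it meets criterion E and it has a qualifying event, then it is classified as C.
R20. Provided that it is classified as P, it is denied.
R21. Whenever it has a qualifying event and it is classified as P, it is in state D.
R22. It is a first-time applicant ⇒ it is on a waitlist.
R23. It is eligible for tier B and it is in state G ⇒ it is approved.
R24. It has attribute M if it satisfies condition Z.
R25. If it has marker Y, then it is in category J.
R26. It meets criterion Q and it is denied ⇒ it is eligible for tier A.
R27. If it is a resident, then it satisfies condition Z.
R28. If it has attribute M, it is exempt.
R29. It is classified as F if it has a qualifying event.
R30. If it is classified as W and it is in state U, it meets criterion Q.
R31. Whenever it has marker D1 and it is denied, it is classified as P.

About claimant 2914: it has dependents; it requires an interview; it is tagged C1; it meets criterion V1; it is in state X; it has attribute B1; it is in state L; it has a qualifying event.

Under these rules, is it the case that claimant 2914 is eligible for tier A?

Forward chaining from the given facts derives: is in state U, is classified as C, is classified as B, is eligible for tier B, is classified as F, is classified as P, is denied, is in state D, is a veteran.
Rules concluding "it is eligible for tier A": R1 needs "it meets criterion K"; R9 needs "it is employed"; R26 needs "it meets criterion Q" — none of these are established.

No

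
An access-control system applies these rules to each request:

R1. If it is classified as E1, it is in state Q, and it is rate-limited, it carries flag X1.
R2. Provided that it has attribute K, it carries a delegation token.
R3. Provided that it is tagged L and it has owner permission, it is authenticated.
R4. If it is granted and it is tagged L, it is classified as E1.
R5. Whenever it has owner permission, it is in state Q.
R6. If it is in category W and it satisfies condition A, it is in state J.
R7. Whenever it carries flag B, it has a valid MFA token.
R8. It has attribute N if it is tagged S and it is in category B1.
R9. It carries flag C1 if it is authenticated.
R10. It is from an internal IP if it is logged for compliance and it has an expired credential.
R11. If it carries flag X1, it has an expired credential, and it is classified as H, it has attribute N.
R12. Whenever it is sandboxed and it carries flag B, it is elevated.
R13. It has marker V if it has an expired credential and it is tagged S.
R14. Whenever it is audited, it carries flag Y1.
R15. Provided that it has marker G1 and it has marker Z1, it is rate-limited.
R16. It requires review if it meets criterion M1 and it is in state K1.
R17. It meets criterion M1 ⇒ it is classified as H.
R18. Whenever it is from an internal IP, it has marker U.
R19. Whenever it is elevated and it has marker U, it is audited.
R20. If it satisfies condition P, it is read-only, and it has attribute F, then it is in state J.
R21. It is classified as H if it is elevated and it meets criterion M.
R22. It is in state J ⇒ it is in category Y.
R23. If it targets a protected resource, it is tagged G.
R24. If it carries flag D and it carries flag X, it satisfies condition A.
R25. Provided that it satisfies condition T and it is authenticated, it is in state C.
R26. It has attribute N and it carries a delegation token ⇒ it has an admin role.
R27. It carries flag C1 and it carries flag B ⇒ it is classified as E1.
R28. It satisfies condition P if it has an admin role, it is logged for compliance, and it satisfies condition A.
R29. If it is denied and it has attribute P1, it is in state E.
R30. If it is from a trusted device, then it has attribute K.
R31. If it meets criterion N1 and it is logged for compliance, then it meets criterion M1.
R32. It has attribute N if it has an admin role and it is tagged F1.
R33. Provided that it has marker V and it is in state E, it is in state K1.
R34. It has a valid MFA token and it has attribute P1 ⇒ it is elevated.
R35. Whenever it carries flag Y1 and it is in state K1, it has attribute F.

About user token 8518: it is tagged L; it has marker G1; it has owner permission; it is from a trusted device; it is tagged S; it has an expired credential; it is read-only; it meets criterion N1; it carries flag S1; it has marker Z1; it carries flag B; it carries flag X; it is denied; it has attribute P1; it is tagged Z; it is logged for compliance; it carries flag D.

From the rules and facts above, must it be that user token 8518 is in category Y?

By R3 (it is tagged L, it has owner permission): it is authenticated.
By R5 (it has owner permission): it is in state Q.
By R7 (it carries flag B): it has a valid MFA token.
By R9 (it is authenticated): it carries flag C1.
By R10 (it is logged for compliance, it has an expired credential): it is from an internal IP.
By R13 (it has an expired credential, it is tagged S): it has marker V.
By R15 (it has marker G1, it has marker Z1): it is rate-limited.
By R18 (it is from an internal IP): it has marker U.
By R24 (it carries flag D, it carries flag X): it satisfies condition A.
By R27 (it carries flag C1, it carries flag B): it is classified as E1.
By R29 (it is denied, it has attribute P1): it is in state E.
By R30 (it is from a trusted device): it has attribute K.
By R31 (it meets criterion N1, it is logged for compliance): it meets criterion M1.
By R33 (it has marker V, it is in state E): it is in state K1.
By R34 (it has a valid MFA token, it has attribute P1): it is elevated.
By R1 (it is classified as E1, it is in state Q, it is rate-limited): it carries flag X1.
By R2 (it has attribute K): it carries a delegation token.
By R17 (it meets criterion M1): it is classified as H.
By R19 (it is elevated, it has marker U): it is audited.
By R11 (it carries flag X1, it has an expired credential, it is classified as H): it has attribute N.
By R14 (it is audited): it carries flag Y1.
By R26 (it has attribute N, it carries a delegation token): it has an admin role.
By R28 (it has an admin role, it is logged for compliance, it satisfies condition A): it satisfies condition P.
By R35 (it carries flag Y1, it is in state K1): it has attribute F.
By R20 (it satisfies condition P, it is read-only, it has attribute F): it is in state J.
By R22 (it is in state J): it is in category Y.

Yes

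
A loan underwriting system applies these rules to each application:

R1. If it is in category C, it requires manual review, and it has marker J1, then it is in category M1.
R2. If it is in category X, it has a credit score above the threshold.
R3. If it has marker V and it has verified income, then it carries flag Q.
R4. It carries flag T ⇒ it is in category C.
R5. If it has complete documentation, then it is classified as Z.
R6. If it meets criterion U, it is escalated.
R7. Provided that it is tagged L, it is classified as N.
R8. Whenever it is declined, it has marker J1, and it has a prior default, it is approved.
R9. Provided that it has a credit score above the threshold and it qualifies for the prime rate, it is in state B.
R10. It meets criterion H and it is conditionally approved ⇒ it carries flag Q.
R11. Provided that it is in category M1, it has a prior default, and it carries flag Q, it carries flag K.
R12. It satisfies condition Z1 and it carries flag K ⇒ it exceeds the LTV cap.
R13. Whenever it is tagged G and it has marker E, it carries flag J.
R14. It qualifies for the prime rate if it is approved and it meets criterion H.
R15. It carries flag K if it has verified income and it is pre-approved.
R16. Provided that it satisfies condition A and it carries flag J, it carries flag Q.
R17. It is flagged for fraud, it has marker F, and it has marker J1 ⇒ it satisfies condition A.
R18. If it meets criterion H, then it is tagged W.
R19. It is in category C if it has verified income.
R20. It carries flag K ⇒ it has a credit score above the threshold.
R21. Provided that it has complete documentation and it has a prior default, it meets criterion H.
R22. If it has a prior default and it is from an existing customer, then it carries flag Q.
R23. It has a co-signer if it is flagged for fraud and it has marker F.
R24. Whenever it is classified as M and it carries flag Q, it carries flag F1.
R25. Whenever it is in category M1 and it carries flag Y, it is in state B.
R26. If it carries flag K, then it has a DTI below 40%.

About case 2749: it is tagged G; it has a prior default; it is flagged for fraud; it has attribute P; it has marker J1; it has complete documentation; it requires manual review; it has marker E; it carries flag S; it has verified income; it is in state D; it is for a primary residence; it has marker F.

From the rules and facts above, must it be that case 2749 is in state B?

Forward chaining from the given facts derives: is classified as Z, carries flag J, satisfies condition A, is in category C, meets criterion H, has a co-signer, is in category M1, carries flag Q, is tagged W, carries flag K, has a credit score above the threshold, has a DTI below 40%.
Rules concluding "it is in state B": R9 needs "it qualifies for the prime rate"; R25 needs "it carries flag Y" — none of these are established.

No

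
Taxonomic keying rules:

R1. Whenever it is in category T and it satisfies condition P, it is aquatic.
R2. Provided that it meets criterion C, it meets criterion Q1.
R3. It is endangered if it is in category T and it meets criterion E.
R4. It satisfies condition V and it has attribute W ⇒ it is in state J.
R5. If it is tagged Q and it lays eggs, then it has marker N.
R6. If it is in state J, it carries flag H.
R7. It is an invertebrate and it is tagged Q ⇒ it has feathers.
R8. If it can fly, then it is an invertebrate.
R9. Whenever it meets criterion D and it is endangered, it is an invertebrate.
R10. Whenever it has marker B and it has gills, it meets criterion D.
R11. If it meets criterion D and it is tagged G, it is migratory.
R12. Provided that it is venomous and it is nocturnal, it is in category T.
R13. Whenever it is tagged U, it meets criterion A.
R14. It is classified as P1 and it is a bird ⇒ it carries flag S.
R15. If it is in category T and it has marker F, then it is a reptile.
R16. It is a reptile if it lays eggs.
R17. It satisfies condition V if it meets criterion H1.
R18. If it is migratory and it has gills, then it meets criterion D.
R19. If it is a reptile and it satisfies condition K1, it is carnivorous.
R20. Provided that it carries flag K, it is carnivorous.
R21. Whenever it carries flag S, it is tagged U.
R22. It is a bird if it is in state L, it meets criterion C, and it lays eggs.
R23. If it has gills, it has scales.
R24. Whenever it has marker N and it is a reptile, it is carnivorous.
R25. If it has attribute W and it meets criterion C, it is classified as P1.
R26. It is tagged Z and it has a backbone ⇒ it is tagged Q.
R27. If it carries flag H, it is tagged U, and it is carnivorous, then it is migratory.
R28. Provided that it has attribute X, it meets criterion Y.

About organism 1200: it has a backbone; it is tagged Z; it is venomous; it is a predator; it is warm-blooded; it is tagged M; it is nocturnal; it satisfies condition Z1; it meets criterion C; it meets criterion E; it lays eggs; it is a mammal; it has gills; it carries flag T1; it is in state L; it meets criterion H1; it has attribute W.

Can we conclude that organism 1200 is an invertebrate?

By R12 (it is venomous, it is nocturnal): it is in category T.
By R16 (it lays eggs): it is a reptile.
By R17 (it meets criterion H1): it satisfies condition V.
By R22 (it is in state L, it meets criterion C, it lays eggs): it is a bird.
By R25 (it has attribute W, it meets criterion C): it is classified as P1.
By R26 (it is tagged Z, it has a backbone): it is tagged Q.
By R3 (it is in category T, it meets criterion E): it is endangered.
By R4 (it satisfies condition V, it has attribute W): it is in state J.
By R5 (it is tagged Q, it lays eggs): it has marker N.
By R6 (it is in state J): it carries flag H.
By R14 (it is classified as P1, it is a bird): it carries flag S.
By R21 (it carries flag S): it is tagged U.
By R24 (it has marker N, it is a reptile): it is carnivorous.
By R27 (it carries flag H, it is tagged U, it is carnivorous): it is migratory.
By R18 (it is migratory, it has gills): it meets criterion D.
By R9 (it meets criterion D, it is endangered): it is an invertebrate.

Yes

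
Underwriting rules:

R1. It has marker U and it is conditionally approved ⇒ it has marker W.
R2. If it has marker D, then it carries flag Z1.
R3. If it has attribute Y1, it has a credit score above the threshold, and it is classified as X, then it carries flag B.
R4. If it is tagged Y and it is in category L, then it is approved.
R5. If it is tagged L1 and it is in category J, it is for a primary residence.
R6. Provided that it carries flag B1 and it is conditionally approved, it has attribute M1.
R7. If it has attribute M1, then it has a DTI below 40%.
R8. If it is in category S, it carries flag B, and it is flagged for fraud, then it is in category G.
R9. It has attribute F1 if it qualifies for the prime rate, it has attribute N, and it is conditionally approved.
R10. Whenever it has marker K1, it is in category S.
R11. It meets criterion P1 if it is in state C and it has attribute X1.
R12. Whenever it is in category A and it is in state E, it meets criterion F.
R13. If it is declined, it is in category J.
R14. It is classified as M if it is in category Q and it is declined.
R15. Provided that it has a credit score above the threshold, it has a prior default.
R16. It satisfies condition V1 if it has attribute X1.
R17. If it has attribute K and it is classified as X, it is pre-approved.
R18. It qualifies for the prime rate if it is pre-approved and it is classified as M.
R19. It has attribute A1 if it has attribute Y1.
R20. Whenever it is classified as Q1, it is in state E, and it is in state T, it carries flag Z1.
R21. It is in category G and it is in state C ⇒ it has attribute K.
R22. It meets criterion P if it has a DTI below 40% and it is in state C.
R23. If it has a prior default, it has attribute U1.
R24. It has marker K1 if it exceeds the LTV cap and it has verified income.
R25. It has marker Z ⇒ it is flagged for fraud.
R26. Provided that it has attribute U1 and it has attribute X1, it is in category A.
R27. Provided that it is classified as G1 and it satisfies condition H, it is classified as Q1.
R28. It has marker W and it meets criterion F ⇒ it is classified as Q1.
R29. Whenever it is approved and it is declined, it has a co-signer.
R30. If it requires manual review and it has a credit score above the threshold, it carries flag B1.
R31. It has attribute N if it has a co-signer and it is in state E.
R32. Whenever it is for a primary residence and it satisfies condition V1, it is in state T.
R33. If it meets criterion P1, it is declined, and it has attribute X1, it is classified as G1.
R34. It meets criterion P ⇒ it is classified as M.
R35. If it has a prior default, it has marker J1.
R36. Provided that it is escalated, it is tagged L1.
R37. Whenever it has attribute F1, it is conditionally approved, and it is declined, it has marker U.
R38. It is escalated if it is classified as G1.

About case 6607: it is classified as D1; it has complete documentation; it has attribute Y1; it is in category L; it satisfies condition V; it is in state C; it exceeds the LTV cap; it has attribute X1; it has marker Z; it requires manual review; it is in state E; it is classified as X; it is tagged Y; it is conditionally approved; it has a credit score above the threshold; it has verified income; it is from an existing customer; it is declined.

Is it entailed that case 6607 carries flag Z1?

Yes

By R3 (it has attribute Y1, it has a credit score above the threshold, it is classified as X): it carries flag B.
By R4 (it is tagged Y, it is in category L): it is approved.
By R11 (it is in state C, it has attribute X1): it meets criterion P1.
By R13 (it is declined): it is in category J.
By R15 (it has a credit score above the threshold): it has a prior default.
By R16 (it has attribute X1): it satisfies condition V1.
By R23 (it has a prior default): it has attribute U1.
By R24 (it exceeds the LTV cap, it has verified income): it has marker K1.
By R25 (it has marker Z): it is flagged for fraud.
By R26 (it has attribute U1, it has attribute X1): it is in category A.
By R29 (it is approved, it is declined): it has a co-signer.
By R30 (it requires manual review, it has a credit score above the threshold): it carries flag B1.
By R31 (it has a co-signer, it is in state E): it has attribute N.
By R33 (it meets criterion P1, it is declined, it has attribute X1): it is classified as G1.
By R38 (it is classified as G1): it is escalated.
By R6 (it carries flag B1, it is conditionally approved): it has attribute M1.
By R7 (it has attribute M1): it has a DTI below 40%.
By R10 (it has marker K1): it is in category S.
By R12 (it is in category A, it is in state E): it meets criterion F.
By R22 (it has a DTI below 40%, it is in state C): it meets criterion P.
By R34 (it meets criterion P): it is classified as M.
By R36 (it is escalated): it is tagged L1.
By R5 (it is tagged L1, it is in category J): it is for a primary residence.
By R8 (it is in category S, it carries flag B, it is flagged for fraud): it is in category G.
By R21 (it is in category G, it is in state C): it has attribute K.
By R32 (it is for a primary residence, it satisfies condition V1): it is in state T.
By R17 (it has attribute K, it is classified as X): it is pre-approved.
By R18 (it is pre-approved, it is classified as M): it qualifies for the prime rate.
By R9 (it qualifies for the prime rate, it has attribute N, it is conditionally approved): it has attribute F1.
By R37 (it has attribute F1, it is conditionally approved, it is declined): it has marker U.
By R1 (it has marker U, it is conditionally approved): it has marker W.
By R28 (it has marker W, it meets criterion F): it is classified as Q1.
By R20 (it is classified as Q1, it is in state E, it is in state T): it carries flag Z1.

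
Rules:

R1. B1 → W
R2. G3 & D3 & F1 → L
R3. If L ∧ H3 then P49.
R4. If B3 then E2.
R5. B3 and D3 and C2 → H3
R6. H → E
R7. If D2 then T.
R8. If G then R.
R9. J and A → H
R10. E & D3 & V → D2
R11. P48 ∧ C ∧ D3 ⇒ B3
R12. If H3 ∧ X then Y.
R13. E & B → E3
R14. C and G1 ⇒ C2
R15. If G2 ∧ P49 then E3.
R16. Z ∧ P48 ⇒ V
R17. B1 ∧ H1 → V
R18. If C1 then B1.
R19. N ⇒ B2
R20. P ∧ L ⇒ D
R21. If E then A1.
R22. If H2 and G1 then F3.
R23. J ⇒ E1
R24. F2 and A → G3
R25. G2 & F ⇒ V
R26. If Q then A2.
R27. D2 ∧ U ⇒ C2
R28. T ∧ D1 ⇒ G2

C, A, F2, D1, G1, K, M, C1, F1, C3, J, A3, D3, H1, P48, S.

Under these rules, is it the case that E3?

H  (by R9: J, A)
B3  (by R11: P48, C, D3)
C2  (by R14: C, G1)
B1  (by R18: C1)
G3  (by R24: F2, A)
L  (by R2: G3, D3, F1)
H3  (by R5: B3, D3, C2)
E  (by R6: H)
V  (by R17: B1, H1)
P49  (by R3: L, H3)
D2  (by R10: E, D3, V)
T  (by R7: D2)
G2  (by R28: T, D1)
E3  (by R15: G2, P49)

Yes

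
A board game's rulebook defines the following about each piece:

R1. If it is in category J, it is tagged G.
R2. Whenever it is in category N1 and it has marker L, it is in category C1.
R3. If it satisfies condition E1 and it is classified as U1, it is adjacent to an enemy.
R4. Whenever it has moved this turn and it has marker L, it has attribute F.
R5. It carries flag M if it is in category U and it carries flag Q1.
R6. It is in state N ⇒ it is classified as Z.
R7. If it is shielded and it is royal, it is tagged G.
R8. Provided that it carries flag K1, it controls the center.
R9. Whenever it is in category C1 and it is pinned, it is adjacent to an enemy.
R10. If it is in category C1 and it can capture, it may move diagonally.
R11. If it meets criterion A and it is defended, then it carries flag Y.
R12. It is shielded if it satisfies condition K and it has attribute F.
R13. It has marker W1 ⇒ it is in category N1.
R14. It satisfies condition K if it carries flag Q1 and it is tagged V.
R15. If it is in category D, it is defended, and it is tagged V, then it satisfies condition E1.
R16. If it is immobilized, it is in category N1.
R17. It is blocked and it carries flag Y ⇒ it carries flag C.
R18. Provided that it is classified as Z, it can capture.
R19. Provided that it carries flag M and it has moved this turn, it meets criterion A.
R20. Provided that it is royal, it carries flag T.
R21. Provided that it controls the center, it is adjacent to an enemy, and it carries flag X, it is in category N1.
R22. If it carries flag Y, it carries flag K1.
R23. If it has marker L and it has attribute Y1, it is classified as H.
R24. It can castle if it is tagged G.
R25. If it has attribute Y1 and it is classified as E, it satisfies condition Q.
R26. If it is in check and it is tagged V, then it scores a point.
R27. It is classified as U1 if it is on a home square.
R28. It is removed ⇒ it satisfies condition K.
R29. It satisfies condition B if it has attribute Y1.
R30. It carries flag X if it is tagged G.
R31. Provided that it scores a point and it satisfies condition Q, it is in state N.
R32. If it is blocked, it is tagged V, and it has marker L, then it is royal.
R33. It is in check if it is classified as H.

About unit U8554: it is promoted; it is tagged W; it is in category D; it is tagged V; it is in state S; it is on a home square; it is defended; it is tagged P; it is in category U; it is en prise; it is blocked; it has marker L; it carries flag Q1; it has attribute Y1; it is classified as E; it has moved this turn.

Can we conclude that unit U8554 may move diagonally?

By R4 (it has moved this turn, it has marker L): it has attribute F.
By R5 (it is in category U, it carries flag Q1): it carries flag M.
By R14 (it carries flag Q1, it is tagged V): it satisfies condition K.
By R15 (it is in category D, it is defended, it is tagged V): it satisfies condition E1.
By R19 (it carries flag M, it has moved this turn): it meets criterion A.
By R23 (it has marker L, it has attribute Y1): it is classified as H.
By R25 (it has attribute Y1, it is classified as E): it satisfies condition Q.
By R27 (it is on a home square): it is classified as U1.
By R32 (it is blocked, it is tagged V, it has marker L): it is royal.
By R33 (it is classified as H): it is in check.
By R3 (it satisfies condition E1, it is classified as U1): it is adjacent to an enemy.
By R11 (it meets criterion A, it is defended): it carries flag Y.
By R12 (it satisfies condition K, it has attribute F): it is shielded.
By R22 (it carries flag Y): it carries flag K1.
By R26 (it is in check, it is tagged V): it scores a point.
By R31 (it scores a point, it satisfies condition Q): it is in state N.
By R6 (it is in state N): it is classified as Z.
By R7 (it is shielded, it is royal): it is tagged G.
By R8 (it carries flag K1): it controls the center.
By R18 (it is classified as Z): it can capture.
By R30 (it is tagged G): it carries flag X.
By R21 (it controls the center, it is adjacent to an enemy, it carries flag X): it is in category N1.
By R2 (it is in category N1, it has marker L): it is in category C1.
By R10 (it is in category C1, it can capture): it may move diagonally.

Yes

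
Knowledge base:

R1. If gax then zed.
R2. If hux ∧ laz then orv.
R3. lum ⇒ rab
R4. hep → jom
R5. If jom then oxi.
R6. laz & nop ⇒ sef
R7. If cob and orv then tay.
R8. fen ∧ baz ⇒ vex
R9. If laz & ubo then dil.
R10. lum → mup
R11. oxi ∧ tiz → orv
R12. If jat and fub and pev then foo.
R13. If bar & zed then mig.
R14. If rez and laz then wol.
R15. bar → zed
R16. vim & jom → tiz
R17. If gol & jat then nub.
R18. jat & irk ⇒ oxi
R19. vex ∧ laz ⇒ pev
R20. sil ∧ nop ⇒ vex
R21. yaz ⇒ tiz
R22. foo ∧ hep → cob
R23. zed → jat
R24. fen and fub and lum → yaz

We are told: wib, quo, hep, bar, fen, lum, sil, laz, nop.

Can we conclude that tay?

No

Forward chaining from the given facts derives: rab, jom, oxi, sef, mup, zed, vex, jat, mig, pev.
The only rule concluding tay is R7, which needs cob; that is never established.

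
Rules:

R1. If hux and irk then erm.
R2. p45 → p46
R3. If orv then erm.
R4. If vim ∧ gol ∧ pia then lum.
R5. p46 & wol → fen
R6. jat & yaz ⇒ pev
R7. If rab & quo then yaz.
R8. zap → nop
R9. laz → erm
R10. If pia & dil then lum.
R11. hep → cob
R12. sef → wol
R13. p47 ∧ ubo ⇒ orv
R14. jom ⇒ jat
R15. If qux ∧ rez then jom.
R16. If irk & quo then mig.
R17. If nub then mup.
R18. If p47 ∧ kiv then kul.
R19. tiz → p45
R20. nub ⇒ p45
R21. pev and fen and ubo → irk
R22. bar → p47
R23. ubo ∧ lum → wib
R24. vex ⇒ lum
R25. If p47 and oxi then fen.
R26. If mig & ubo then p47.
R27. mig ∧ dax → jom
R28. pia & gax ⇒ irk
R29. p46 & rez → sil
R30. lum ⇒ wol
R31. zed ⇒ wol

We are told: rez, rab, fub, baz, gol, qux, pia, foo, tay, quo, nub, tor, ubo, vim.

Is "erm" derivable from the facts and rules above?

lum  (by R4: vim, gol, pia)
yaz  (by R7: rab, quo)
jom  (by R15: qux, rez)
p45  (by R20: nub)
wol  (by R30: lum)
p46  (by R2: p45)
fen  (by R5: p46, wol)
jat  (by R14: jom)
pev  (by R6: jat, yaz)
irk  (by R21: pev, fen, ubo)
mig  (by R16: irk, quo)
p47  (by R26: mig, ubo)
orv  (by R13: p47, ubo)
erm  (by R3: orv)

Yes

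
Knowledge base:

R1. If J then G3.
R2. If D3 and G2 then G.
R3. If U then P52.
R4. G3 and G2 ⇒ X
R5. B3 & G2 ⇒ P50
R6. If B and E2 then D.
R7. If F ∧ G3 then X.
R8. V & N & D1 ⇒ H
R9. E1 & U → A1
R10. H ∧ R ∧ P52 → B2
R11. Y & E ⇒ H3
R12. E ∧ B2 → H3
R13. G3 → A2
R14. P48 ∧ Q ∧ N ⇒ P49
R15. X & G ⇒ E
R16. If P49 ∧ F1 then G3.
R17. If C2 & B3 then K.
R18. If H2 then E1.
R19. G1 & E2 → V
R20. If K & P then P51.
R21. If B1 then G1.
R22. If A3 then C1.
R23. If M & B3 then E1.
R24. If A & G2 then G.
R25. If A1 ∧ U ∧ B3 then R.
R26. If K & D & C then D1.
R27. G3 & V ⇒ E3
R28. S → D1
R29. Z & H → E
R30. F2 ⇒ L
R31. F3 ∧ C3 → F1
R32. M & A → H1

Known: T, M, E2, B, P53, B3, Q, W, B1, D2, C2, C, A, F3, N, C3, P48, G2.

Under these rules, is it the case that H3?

Forward chaining from the given facts derives: P50, D, P49, K, G1, E1, G, D1, F1, H1, G3, V, E3, X, H, A2, E.
Rules concluding H3: R11 needs Y; R12 needs B2 — none of these are established.

No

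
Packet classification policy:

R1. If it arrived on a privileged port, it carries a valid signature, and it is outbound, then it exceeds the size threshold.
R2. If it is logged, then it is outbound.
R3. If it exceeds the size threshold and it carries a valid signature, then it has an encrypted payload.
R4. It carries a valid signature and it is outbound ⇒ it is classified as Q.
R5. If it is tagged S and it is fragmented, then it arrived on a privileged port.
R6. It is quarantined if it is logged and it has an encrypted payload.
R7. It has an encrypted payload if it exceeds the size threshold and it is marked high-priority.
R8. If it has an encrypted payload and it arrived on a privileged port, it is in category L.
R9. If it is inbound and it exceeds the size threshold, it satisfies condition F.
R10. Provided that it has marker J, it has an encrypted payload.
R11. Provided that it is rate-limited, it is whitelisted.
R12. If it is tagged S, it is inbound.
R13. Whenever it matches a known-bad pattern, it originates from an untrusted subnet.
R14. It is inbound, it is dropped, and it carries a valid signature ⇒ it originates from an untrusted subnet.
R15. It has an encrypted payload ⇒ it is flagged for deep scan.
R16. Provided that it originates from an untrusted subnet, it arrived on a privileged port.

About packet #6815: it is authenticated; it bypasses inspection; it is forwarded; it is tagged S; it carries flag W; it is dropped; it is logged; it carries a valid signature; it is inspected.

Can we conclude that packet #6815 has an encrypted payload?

Yes

By R2 (it is logged): it is outbound.
By R12 (it is tagged S): it is inbound.
By R14 (it is inbound, it is dropped, it carries a valid signature): it originates from an untrusted subnet.
By R16 (it originates from an untrusted subnet): it arrived on a privileged port.
By R1 (it arrived on a privileged port, it carries a valid signature, it is outbound): it exceeds the size threshold.
By R3 (it exceeds the size threshold, it carries a valid signature): it has an encrypted payload.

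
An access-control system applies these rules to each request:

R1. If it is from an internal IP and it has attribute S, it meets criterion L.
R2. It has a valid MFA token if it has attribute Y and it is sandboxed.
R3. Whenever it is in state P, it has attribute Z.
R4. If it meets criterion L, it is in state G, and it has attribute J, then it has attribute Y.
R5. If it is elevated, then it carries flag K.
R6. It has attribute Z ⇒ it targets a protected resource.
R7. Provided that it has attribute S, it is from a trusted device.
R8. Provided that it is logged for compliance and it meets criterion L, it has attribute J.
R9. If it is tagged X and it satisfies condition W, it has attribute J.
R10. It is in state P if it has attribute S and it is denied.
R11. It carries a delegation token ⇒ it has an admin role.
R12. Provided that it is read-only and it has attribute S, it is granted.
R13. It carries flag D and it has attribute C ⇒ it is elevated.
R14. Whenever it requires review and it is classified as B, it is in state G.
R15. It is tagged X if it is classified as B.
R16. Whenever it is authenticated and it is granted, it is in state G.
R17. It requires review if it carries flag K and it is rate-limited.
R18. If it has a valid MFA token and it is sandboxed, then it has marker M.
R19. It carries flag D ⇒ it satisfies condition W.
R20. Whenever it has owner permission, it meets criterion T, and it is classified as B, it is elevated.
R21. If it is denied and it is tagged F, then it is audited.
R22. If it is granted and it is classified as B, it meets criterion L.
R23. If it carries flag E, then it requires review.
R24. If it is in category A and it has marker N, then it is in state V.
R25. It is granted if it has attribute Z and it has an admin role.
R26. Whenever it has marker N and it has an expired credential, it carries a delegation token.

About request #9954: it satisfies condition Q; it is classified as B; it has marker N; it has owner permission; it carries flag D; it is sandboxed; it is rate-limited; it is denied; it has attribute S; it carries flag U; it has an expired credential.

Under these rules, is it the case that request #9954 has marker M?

Forward chaining from the given facts derives: is from a trusted device, is in state P, is tagged X, satisfies condition W, carries a delegation token, has attribute Z, targets a protected resource, has attribute J, has an admin role, is granted, meets criterion L.
The only rule concluding "it has marker M" is R18, which needs "it has a valid MFA token"; that is never established.

No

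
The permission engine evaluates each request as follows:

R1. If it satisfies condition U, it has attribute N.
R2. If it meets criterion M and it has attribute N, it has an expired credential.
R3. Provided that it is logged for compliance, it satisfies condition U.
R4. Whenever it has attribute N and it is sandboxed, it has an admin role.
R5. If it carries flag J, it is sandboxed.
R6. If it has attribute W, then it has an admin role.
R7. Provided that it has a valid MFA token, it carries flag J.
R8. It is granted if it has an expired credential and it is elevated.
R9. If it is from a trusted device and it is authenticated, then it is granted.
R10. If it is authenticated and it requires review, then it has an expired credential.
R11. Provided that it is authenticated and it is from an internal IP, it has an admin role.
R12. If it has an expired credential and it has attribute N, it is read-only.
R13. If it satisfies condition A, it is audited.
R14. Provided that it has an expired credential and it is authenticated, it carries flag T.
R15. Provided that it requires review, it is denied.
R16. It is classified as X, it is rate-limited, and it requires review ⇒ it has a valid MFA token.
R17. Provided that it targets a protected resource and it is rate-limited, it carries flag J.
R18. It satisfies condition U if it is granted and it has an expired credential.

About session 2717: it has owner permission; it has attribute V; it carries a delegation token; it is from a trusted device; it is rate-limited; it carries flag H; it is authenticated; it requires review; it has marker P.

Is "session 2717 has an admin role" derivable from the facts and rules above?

No

Forward chaining from the given facts derives: is granted, has an expired credential, carries flag T, is denied, satisfies condition U, has attribute N, is read-only.
Rules concluding "it has an admin role": R4 needs "it is sandboxed"; R6 needs "it has attribute W"; R11 needs "it is from an internal IP" — none of these are established.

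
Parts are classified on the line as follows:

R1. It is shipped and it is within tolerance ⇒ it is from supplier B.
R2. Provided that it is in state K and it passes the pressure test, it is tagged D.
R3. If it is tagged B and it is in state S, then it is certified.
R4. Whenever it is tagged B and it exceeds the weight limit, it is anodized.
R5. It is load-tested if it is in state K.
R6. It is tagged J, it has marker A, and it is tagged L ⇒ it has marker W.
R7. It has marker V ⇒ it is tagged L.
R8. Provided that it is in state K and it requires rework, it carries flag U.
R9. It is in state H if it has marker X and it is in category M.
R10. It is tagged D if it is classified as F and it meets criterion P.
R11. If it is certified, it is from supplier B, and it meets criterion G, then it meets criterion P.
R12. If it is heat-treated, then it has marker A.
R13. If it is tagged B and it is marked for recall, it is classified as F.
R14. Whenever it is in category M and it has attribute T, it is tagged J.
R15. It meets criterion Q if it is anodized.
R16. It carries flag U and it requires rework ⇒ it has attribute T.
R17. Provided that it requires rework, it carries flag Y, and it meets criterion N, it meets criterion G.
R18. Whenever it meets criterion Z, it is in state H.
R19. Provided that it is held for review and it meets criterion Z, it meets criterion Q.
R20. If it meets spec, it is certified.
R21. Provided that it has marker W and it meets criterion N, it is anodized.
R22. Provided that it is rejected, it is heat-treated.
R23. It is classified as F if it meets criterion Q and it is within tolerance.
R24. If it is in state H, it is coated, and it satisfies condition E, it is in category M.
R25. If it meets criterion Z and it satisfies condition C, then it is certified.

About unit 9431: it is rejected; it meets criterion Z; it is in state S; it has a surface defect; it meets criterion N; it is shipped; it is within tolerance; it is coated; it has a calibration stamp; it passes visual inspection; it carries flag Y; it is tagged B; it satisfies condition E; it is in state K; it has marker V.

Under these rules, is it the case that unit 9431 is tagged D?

No

Forward chaining from the given facts derives: is from supplier B, is certified, is load-tested, is tagged L, is in state H, is heat-treated, is in category M, has marker A.
Rules concluding "it is tagged D": R2 needs "it passes the pressure test"; R10 needs "it is classified as F" — none of these are established.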